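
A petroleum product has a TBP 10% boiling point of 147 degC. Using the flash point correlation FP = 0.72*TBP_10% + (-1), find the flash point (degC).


FP = 0.72 * 147 + (-1) = 104.84

104.84 degC


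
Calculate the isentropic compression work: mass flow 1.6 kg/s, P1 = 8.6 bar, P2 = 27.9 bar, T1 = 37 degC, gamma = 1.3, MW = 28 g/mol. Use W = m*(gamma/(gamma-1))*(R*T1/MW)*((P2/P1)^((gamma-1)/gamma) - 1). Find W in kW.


Isentropic work: W = m*(gamma/(gamma-1))*(R*T1/MW)*((P2/P1)^((gamma-1)/gamma) - 1)
T1 = 37 + 273.15 = 310.15 K
Pressure ratio = 27.9 / 8.6 = 3.24419
Exponent = (1.3 - 1)/1.3 = 0.230769
(P2/P1)^exp - 1 = 3.24419^0.230769 - 1 = 0.312041
W = 1.6 * 1.3 / 0.3 * 8.314 * 310.15 / 28 * 0.312041 = 199.2

199.2 kW


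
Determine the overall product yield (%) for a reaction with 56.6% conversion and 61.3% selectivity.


Overall yield = conversion (%) * selectivity (%) / 100
Conversion = 56.6%, Selectivity = 61.3%
Y = 56.6 * 61.3 / 100
= 34.6958 %

34.6958 %


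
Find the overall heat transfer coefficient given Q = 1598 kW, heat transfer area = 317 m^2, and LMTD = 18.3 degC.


From Q = U*A*LMTD, U = Q / (A * LMTD)
U = 1598 / (317 * 18.3) = 1598 / 5801.1 = 0.2755

0.2755 kW/(m^2*K)


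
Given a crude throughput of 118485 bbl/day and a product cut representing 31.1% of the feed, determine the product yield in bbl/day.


Crude throughput = 118485 bbl/day
Fraction yield = 31.1%
yield = throughput * fraction / 100
yield = 118485 * 31.1 / 100 = 36848.835

36848.835 bbl/day


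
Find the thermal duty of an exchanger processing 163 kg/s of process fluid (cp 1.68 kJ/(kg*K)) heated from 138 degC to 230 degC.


Q = m_dot * cp * delta_T
delta_T = 230 - 138 = 92 K
Q = 163 * 1.68 * 92
= 273.84 * 92
= 25193.28 kW

25193.28 kW


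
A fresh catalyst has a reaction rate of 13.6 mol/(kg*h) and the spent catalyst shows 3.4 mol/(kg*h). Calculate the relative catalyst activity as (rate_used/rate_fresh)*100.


Activity (%) = (rate_used / rate_fresh) * 100
rate_used = 3.4, rate_fresh = 13.6
= (3.4 / 13.6) * 100
= 0.2500 * 100 = 25.00

25.00 %


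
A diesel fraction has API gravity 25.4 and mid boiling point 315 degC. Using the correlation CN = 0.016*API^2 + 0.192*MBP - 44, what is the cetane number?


CN = 0.016 * 25.4^2 + 0.192 * 315 - 44
CN = 10.32256 + 60.48 - 44 = 26.80256

26.80256


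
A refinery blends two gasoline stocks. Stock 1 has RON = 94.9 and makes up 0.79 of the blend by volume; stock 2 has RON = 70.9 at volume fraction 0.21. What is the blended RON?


Linear blending: RON_blend = sum(vi * RONi)
Contribution 1: 0.79 * 94.9 = 74.971
Contribution 2: 0.21 * 70.9 = 14.889
RON_blend = 74.971 + 14.889 = 89.86

89.86


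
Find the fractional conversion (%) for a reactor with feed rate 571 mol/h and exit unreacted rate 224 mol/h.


X = (F_in - F_out) / F_in * 100
Moles reacted = 571 - 224 = 347
X = 347 / 571 * 100
= 0.6077 * 100
= 60.77 %

60.77 %


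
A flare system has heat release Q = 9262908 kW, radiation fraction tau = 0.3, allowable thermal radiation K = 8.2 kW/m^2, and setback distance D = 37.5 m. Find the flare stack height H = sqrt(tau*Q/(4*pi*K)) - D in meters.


tau*Q/(4*pi*K) = 0.3 * 9262908 / (4 * pi * 8.2) = 26967.8
sqrt(26967.8) = 164.219
H = 164.219 - 37.5 = 126.7

126.7 m


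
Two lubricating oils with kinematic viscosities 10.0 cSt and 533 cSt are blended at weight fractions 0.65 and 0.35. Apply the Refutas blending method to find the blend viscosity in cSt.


Refutas method: VBN_i = 14.534*ln(ln(visc_i + 0.8)) + 10.975, blended linearly by mass fraction; since VBN is linear in VBI_i = ln(ln(visc_i + 0.8)) and the fractions sum to 1, blend VBI directly: visc = exp(exp(VBI_blend)) - 0.8
VBI_1 = ln(ln(10.0 + 0.8)) = 0.86691
VBI_2 = ln(ln(533 + 0.8)) = 1.83737
VBI_blend = 0.65 * 0.86691 + 0.35 * 1.83737 = 1.20657
visc_blend = exp(exp(1.20657)) - 0.8 = 27.48

27.48 cSt


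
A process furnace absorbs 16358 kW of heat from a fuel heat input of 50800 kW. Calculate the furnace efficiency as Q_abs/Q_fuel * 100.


Furnace efficiency = Q_absorbed / Q_fuel * 100
= 16358 / 50800 * 100 = 32.20

32.20 %


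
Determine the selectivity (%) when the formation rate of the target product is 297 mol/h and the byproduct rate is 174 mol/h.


Selectivity = desired / (desired + undesired) * 100
Total products = 297 + 174 = 471 mol/h
S = 297 / 471 * 100
= 0.6306 * 100
= 63.06 %

63.06 %


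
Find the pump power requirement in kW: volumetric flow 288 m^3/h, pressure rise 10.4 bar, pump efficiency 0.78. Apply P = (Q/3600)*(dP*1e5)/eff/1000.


Q = 288 / 3600 = 0.08 m^3/s
P = 0.08 * (10.4 * 1e5) / 0.78 / 1000 = 106.7

106.7 kW


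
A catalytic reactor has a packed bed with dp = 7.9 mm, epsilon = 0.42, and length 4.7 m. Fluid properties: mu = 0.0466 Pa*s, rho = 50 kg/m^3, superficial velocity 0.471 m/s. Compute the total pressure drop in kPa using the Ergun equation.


dp = 7.9 mm = 0.0079 m
Viscous term = 150*0.0466*0.471*(1-0.42)^2 / (0.0079^2*0.42^3) = 239526
Inertial term = 1.75*50*0.471^2*(1-0.42) / (0.0079*0.42^3) = 19235.5
dP/L = 239526 + 19235.5 = 258762 Pa/m
dP = 258762 * 4.7 / 1000 = 1216 kPa

1216 kPa


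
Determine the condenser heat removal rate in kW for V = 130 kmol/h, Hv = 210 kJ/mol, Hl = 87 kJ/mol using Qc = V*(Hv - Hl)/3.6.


Qc = 130 * (210 - 87) / 3.6 = 130 * 123 / 3.6 = 4442

4442 kW


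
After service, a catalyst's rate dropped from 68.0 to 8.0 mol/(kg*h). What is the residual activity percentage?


Activity (%) = (rate_used / rate_fresh) * 100
rate_used = 8.0, rate_fresh = 68.0
= (8.0 / 68.0) * 100
= 0.1176 * 100 = 11.76

11.76 %


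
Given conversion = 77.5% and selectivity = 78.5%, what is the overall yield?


Overall yield = conversion (%) * selectivity (%) / 100
Conversion = 77.5%, Selectivity = 78.5%
Y = 77.5 * 78.5 / 100
= 60.8375 %

60.8375 %


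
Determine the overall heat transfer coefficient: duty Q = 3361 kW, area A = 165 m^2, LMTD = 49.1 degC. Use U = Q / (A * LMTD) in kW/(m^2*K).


From Q = U*A*LMTD, U = Q / (A * LMTD)
U = 3361 / (165 * 49.1) = 3361 / 8101.5 = 0.4149

0.4149 kW/(m^2*K)


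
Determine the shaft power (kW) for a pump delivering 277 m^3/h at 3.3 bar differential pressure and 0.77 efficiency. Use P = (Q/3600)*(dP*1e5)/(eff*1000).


Q = 277 / 3600 = 0.0769444 m^3/s
P = 0.0769444 * (3.3 * 1e5) / 0.77 / 1000 = 32.98

32.98 kW


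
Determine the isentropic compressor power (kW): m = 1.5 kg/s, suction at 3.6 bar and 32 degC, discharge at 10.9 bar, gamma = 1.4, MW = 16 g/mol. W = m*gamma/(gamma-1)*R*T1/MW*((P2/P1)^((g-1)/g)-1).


Isentropic work: W = m*(gamma/(gamma-1))*(R*T1/MW)*((P2/P1)^((gamma-1)/gamma) - 1)
T1 = 32 + 273.15 = 305.15 K
Pressure ratio = 10.9 / 3.6 = 3.02778
Exponent = (1.4 - 1)/1.4 = 0.285714
(P2/P1)^exp - 1 = 3.02778^0.285714 - 1 = 0.372347
W = 1.5 * 1.4 / 0.4 * 8.314 * 305.15 / 16 * 0.372347 = 310.0

310.0 kW


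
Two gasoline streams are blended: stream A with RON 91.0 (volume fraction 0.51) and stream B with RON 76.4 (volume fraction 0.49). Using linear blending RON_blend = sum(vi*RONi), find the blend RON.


Linear blending: RON_blend = sum(vi * RONi)
Contribution 1: 0.51 * 91.0 = 46.41
Contribution 2: 0.49 * 76.4 = 37.436
RON_blend = 46.41 + 37.436 = 83.846

83.846


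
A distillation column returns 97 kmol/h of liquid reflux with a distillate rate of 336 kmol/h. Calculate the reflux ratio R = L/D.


Reflux ratio definition: R = L / D (liquid returned / distillate withdrawn)
L = 97 kmol/h, D = 336 kmol/h
R = 97 / 336 = 0.2887

0.2887


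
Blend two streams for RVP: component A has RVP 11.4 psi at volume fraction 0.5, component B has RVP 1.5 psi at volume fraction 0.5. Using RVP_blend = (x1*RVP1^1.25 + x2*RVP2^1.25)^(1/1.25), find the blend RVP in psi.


Chevron index: RVP_blend = (sum xi*RVPi^1.25)^(1/1.25)
RVP^1.25 terms: 0.5 * 11.4^1.25 + 0.5 * 1.5^1.25 = 11.3037
RVP_blend = 11.3037^(1/1.25) = 6.959

6.959 psi


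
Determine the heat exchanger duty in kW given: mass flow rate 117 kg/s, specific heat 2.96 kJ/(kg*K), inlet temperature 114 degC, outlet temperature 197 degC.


Q = m_dot * cp * delta_T
delta_T = 197 - 114 = 83 K
Q = 117 * 2.96 * 83
= 346.32 * 83
= 28744.56 kW

28744.56 kW


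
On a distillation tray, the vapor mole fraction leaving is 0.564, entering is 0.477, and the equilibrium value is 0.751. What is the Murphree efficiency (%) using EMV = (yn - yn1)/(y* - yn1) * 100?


Murphree vapor efficiency: EMV = (y_n - y_(n-1)) / (y*_n - y_(n-1)) * 100
EMV = (0.564 - 0.477) / (0.751 - 0.477) * 100 = 0.087 / 0.274 * 100 = 31.75

31.75 %


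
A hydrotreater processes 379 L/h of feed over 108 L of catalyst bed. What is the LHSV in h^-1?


LHSV = volumetric feed rate / catalyst volume
= 379 L/h / 108 L
= 3.509 h^-1

3.509 h^-1


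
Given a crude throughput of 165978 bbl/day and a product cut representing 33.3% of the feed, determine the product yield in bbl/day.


Crude throughput = 165978 bbl/day
Fraction yield = 33.3%
yield = throughput * fraction / 100
yield = 165978 * 33.3 / 100 = 55270.674

55270.674 bbl/day


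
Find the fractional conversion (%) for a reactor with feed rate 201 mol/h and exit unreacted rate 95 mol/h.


X = (F_in - F_out) / F_in * 100
Moles reacted = 201 - 95 = 106
X = 106 / 201 * 100
= 0.5274 * 100
= 52.74 %

52.74 %


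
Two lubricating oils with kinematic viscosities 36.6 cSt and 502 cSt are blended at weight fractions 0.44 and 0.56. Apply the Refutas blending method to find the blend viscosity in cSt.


Refutas method: VBN_i = 14.534*ln(ln(visc_i + 0.8)) + 10.975, blended linearly by mass fraction; since VBN is linear in VBI_i = ln(ln(visc_i + 0.8)) and the fractions sum to 1, blend VBI directly: visc = exp(exp(VBI_blend)) - 0.8
VBI_1 = ln(ln(36.6 + 0.8)) = 1.28694
VBI_2 = ln(ln(502 + 0.8)) = 1.8278
VBI_blend = 0.44 * 1.28694 + 0.56 * 1.8278 = 1.58982
visc_blend = exp(exp(1.58982)) - 0.8 = 133.9

133.9 cSt


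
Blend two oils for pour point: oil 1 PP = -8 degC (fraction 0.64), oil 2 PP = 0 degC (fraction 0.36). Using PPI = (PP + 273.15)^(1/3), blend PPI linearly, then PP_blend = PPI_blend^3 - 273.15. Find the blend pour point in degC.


PPI_1 = (-8 + 273.15)^(1/3) = 6.42437
PPI_2 = (0 + 273.15)^(1/3) = 6.488342
PPI_blend = 0.64 * 6.42437 + 0.36 * 6.488342 = 6.4474
PP_blend = 6.4474^3 - 273.15 = 268.0118 - 273.15 = -5.14

-5.14 degC


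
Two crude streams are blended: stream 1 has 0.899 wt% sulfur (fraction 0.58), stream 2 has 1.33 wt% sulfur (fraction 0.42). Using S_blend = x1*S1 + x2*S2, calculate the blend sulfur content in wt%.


Linear sulfur blending: S_blend = x1*S1 + x2*S2
Contribution 1: 0.58 * 0.899 = 0.52142 wt%
Contribution 2: 0.42 * 1.33 = 0.5586 wt%
S_blend = 0.52142 + 0.5586 = 1.08002

1.08002 wt%


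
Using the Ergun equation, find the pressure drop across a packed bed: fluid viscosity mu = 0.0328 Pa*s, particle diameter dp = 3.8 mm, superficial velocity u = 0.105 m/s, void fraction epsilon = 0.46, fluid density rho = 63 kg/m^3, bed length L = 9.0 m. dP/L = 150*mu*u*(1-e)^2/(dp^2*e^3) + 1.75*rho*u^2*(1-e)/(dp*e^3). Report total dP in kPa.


dp = 3.8 mm = 0.0038 m
Viscous term = 150*0.0328*0.105*(1-0.46)^2 / (0.0038^2*0.46^3) = 107177
Inertial term = 1.75*63*0.105^2*(1-0.46) / (0.0038*0.46^3) = 1774.57
dP/L = 107177 + 1774.57 = 108952 Pa/m
dP = 108952 * 9.0 / 1000 = 980.6 kPa

980.6 kPa


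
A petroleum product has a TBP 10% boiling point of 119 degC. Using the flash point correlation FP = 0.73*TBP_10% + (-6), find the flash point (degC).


FP = 0.73 * 119 + (-6) = 80.87

80.87 degC


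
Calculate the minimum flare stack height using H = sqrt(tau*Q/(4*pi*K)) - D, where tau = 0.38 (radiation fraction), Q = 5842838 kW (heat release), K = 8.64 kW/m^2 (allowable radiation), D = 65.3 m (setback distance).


tau*Q/(4*pi*K) = 0.38 * 5842838 / (4 * pi * 8.64) = 20449.6
sqrt(20449.6) = 143.002
H = 143.002 - 65.3 = 77.70

77.70 m


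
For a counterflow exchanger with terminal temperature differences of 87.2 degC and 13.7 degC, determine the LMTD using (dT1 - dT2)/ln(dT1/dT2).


LMTD = (dT1 - dT2) / ln(dT1/dT2)
= (87.2 - 13.7) / ln(87.2 / 13.7) = 73.5 / 1.85081 = 39.71

39.71 degC


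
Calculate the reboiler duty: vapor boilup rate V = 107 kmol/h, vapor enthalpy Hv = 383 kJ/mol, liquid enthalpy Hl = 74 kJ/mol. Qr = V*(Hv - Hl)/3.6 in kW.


Qr = 107 * (383 - 74) / 3.6 = 107 * 309 / 3.6 = 9184

9184 kW


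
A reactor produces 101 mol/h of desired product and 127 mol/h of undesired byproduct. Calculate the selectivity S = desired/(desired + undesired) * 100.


Selectivity = desired / (desired + undesired) * 100
Total products = 101 + 127 = 228 mol/h
S = 101 / 228 * 100
= 0.4430 * 100
= 44.30 %

44.30 %


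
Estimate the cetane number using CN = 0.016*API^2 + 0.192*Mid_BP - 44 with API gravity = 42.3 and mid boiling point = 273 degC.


CN = 0.016 * 42.3^2 + 0.192 * 273 - 44
CN = 28.62864 + 52.416 - 44 = 37.04464

37.04464


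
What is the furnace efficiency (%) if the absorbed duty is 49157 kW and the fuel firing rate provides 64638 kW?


Furnace efficiency = Q_absorbed / Q_fuel * 100
= 49157 / 64638 * 100 = 76.05

76.05 %


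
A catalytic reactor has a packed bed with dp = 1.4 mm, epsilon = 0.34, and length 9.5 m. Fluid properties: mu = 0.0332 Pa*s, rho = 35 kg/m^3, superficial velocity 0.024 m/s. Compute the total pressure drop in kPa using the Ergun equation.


dp = 1.4 mm = 0.0014 m
Viscous term = 150*0.0332*0.024*(1-0.34)^2 / (0.0014^2*0.34^3) = 675827
Inertial term = 1.75*35*0.024^2*(1-0.34) / (0.0014*0.34^3) = 423.163
dP/L = 675827 + 423.163 = 676250 Pa/m
dP = 676250 * 9.5 / 1000 = 6424 kPa

6424 kPa


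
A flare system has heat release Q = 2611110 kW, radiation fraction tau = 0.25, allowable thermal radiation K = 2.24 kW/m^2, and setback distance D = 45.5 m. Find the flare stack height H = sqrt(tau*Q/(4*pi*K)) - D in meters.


tau*Q/(4*pi*K) = 0.25 * 2611110 / (4 * pi * 2.24) = 23190.3
sqrt(23190.3) = 152.284
H = 152.284 - 45.5 = 106.8

106.8 m


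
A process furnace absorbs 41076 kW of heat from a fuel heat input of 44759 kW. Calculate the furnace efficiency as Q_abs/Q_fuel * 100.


Furnace efficiency = Q_absorbed / Q_fuel * 100
= 41076 / 44759 * 100 = 91.77

91.77 %


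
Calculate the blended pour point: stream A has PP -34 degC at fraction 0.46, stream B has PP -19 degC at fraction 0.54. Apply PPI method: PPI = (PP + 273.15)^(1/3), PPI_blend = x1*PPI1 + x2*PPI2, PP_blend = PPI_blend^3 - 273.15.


PPI_1 = (-34 + 273.15)^(1/3) = 6.20712
PPI_2 = (-19 + 273.15)^(1/3) = 6.334272
PPI_blend = 0.46 * 6.20712 + 0.54 * 6.334272 = 6.275782
PP_blend = 6.275782^3 - 273.15 = 247.1744 - 273.15 = -25.98

-25.98 degC


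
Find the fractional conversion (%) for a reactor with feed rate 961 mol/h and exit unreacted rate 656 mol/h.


X = (F_in - F_out) / F_in * 100
Moles reacted = 961 - 656 = 305
X = 305 / 961 * 100
= 0.3174 * 100
= 31.74 %

31.74 %


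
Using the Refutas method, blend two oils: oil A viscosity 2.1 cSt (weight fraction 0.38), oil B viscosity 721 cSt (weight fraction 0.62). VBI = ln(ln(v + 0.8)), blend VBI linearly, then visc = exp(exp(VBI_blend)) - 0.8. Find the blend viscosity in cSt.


Refutas method: VBN_i = 14.534*ln(ln(visc_i + 0.8)) + 10.975, blended linearly by mass fraction; since VBN is linear in VBI_i = ln(ln(visc_i + 0.8)) and the fractions sum to 1, blend VBI directly: visc = exp(exp(VBI_blend)) - 0.8
VBI_1 = ln(ln(2.1 + 0.8)) = 0.0627032
VBI_2 = ln(ln(721 + 0.8)) = 1.8843
VBI_blend = 0.38 * 0.0627032 + 0.62 * 1.8843 = 1.19209
visc_blend = exp(exp(1.19209)) - 0.8 = 26.15

26.15 cSt


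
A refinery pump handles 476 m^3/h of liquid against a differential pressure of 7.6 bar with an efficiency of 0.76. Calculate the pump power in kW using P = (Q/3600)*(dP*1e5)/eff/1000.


Q = 476 / 3600 = 0.132222 m^3/s
P = 0.132222 * (7.6 * 1e5) / 0.76 / 1000 = 132.2

132.2 kW


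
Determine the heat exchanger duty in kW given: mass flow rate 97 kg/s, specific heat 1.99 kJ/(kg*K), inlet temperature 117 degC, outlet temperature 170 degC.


Q = m_dot * cp * delta_T
delta_T = 170 - 117 = 53 K
Q = 97 * 1.99 * 53
= 193.03 * 53
= 10230.59 kW

10230.59 kW


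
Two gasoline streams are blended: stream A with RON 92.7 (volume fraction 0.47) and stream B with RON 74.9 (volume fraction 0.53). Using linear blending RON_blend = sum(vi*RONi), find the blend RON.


Linear blending: RON_blend = sum(vi * RONi)
Contribution 1: 0.47 * 92.7 = 43.569
Contribution 2: 0.53 * 74.9 = 39.697
RON_blend = 43.569 + 39.697 = 83.266

83.266


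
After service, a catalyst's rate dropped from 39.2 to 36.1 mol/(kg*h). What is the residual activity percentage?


Activity (%) = (rate_used / rate_fresh) * 100
rate_used = 36.1, rate_fresh = 39.2
= (36.1 / 39.2) * 100
= 0.9209 * 100 = 92.09

92.09 %


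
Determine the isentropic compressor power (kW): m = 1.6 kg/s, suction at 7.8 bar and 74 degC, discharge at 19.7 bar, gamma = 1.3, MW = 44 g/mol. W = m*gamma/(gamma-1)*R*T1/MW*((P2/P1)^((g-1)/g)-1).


Isentropic work: W = m*(gamma/(gamma-1))*(R*T1/MW)*((P2/P1)^((gamma-1)/gamma) - 1)
T1 = 74 + 273.15 = 347.15 K
Pressure ratio = 19.7 / 7.8 = 2.52564
Exponent = (1.3 - 1)/1.3 = 0.230769
(P2/P1)^exp - 1 = 2.52564^0.230769 - 1 = 0.238383
W = 1.6 * 1.3 / 0.3 * 8.314 * 347.15 / 44 * 0.238383 = 108.4

108.4 kW


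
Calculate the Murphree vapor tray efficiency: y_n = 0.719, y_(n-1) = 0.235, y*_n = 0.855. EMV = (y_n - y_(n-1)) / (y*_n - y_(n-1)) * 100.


Murphree vapor efficiency: EMV = (y_n - y_(n-1)) / (y*_n - y_(n-1)) * 100
EMV = (0.719 - 0.235) / (0.855 - 0.235) * 100 = 0.484 / 0.62 * 100 = 78.06

78.06 %


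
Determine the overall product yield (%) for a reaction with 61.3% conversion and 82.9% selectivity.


Overall yield = conversion (%) * selectivity (%) / 100
Conversion = 61.3%, Selectivity = 82.9%
Y = 61.3 * 82.9 / 100
= 50.8177 %

50.8177 %


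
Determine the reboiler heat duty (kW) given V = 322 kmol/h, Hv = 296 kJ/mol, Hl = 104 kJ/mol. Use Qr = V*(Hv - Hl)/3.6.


Qr = 322 * (296 - 104) / 3.6 = 322 * 192 / 3.6 = 17170

17170 kW


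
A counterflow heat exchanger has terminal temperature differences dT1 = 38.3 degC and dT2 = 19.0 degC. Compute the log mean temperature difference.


LMTD = (dT1 - dT2) / ln(dT1/dT2)
= (38.3 - 19.0) / ln(38.3 / 19.0) = 19.3 / 0.701011 = 27.53

27.53 degC


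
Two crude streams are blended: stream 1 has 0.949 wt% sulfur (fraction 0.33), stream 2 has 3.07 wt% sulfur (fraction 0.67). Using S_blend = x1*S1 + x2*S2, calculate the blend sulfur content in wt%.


Linear sulfur blending: S_blend = x1*S1 + x2*S2
Contribution 1: 0.33 * 0.949 = 0.31317 wt%
Contribution 2: 0.67 * 3.07 = 2.0569 wt%
S_blend = 0.31317 + 2.0569 = 2.37007

2.37007 wt%


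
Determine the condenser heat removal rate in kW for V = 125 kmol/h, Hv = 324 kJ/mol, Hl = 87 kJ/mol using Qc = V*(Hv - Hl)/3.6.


Qc = 125 * (324 - 87) / 3.6 = 125 * 237 / 3.6 = 8229

8229 kW


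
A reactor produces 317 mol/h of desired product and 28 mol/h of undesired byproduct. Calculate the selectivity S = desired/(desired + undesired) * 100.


Selectivity = desired / (desired + undesired) * 100
Total products = 317 + 28 = 345 mol/h
S = 317 / 345 * 100
= 0.9188 * 100
= 91.88 %

91.88 %


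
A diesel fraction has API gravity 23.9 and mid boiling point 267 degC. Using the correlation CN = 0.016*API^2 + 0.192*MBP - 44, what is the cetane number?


CN = 0.016 * 23.9^2 + 0.192 * 267 - 44
CN = 9.13936 + 51.264 - 44 = 16.40336

16.40336


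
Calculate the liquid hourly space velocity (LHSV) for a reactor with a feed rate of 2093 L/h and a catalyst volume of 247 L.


LHSV = volumetric feed rate / catalyst volume
= 2093 L/h / 247 L
= 8.474 h^-1

8.474 h^-1


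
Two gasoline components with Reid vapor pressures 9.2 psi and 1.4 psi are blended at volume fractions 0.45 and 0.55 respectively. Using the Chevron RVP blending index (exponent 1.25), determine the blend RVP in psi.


Chevron index: RVP_blend = (sum xi*RVPi^1.25)^(1/1.25)
RVP^1.25 terms: 0.45 * 9.2^1.25 + 0.55 * 1.4^1.25 = 8.04777
RVP_blend = 8.04777^(1/1.25) = 5.303

5.303 psi


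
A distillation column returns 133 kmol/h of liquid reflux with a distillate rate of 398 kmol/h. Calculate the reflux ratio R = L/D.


Reflux ratio definition: R = L / D (liquid returned / distillate withdrawn)
L = 133 kmol/h, D = 398 kmol/h
R = 133 / 398 = 0.3342

0.3342


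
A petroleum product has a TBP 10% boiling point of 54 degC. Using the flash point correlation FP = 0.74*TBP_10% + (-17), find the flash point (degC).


FP = 0.74 * 54 + (-17) = 22.96

22.96 degC


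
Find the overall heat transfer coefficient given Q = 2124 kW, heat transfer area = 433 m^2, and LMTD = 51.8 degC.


From Q = U*A*LMTD, U = Q / (A * LMTD)
U = 2124 / (433 * 51.8) = 2124 / 22429.4 = 0.09470

0.09470 kW/(m^2*K)


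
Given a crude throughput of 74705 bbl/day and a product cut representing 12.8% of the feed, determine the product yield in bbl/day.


Crude throughput = 74705 bbl/day
Fraction yield = 12.8%
yield = throughput * fraction / 100
yield = 74705 * 12.8 / 100 = 9562.24

9562.24 bbl/day


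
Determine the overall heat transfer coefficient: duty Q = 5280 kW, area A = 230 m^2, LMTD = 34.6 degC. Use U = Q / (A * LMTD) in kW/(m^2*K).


From Q = U*A*LMTD, U = Q / (A * LMTD)
U = 5280 / (230 * 34.6) = 5280 / 7958 = 0.6635

0.6635 kW/(m^2*K)


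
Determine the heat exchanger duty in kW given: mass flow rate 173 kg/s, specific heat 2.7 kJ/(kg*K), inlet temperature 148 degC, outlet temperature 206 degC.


Q = m_dot * cp * delta_T
delta_T = 206 - 148 = 58 K
Q = 173 * 2.7 * 58
= 467.1 * 58
= 27091.8 kW

27091.8 kW


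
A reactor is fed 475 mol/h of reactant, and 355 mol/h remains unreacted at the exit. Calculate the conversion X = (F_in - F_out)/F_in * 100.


X = (F_in - F_out) / F_in * 100
Moles reacted = 475 - 355 = 120
X = 120 / 475 * 100
= 0.2526 * 100
= 25.26 %

25.26 %


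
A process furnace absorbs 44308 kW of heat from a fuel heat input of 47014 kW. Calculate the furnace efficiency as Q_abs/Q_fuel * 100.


Furnace efficiency = Q_absorbed / Q_fuel * 100
= 44308 / 47014 * 100 = 94.24

94.24 %


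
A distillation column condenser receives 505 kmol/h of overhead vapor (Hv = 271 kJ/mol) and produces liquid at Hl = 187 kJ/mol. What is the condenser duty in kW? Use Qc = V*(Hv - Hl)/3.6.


Qc = 505 * (271 - 187) / 3.6 = 505 * 84 / 3.6 = 11780

11780 kW


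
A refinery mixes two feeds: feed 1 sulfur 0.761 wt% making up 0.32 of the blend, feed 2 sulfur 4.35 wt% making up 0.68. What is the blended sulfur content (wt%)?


Linear sulfur blending: S_blend = x1*S1 + x2*S2
Contribution 1: 0.32 * 0.761 = 0.24352 wt%
Contribution 2: 0.68 * 4.35 = 2.958 wt%
S_blend = 0.24352 + 2.958 = 3.20152

3.20152 wt%


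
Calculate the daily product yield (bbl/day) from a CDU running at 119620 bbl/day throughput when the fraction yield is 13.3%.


Crude throughput = 119620 bbl/day
Fraction yield = 13.3%
yield = throughput * fraction / 100
yield = 119620 * 13.3 / 100 = 15909.46

15909.46 bbl/day


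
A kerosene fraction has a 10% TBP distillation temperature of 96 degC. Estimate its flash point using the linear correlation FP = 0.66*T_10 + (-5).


FP = 0.66 * 96 + (-5) = 58.36

58.36 degC


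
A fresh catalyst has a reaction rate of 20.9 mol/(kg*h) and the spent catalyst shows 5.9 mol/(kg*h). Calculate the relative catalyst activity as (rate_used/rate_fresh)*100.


Activity (%) = (rate_used / rate_fresh) * 100
rate_used = 5.9, rate_fresh = 20.9
= (5.9 / 20.9) * 100
= 0.2823 * 100 = 28.23

28.23 %


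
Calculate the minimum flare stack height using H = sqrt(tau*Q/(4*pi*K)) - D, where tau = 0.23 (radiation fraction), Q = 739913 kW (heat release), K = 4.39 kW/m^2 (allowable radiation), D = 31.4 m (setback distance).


tau*Q/(4*pi*K) = 0.23 * 739913 / (4 * pi * 4.39) = 3084.85
sqrt(3084.85) = 55.5414
H = 55.5414 - 31.4 = 24.14

24.14 m


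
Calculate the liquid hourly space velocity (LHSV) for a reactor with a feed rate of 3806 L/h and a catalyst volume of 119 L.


LHSV = volumetric feed rate / catalyst volume
= 3806 L/h / 119 L
= 31.98 h^-1

31.98 h^-1


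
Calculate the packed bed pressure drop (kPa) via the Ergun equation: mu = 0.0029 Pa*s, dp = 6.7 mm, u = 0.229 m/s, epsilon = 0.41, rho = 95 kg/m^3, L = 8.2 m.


dp = 6.7 mm = 0.0067 m
Viscous term = 150*0.0029*0.229*(1-0.41)^2 / (0.0067^2*0.41^3) = 11208
Inertial term = 1.75*95*0.229^2*(1-0.41) / (0.0067*0.41^3) = 11139.3
dP/L = 11208 + 11139.3 = 22347.3 Pa/m
dP = 22347.3 * 8.2 / 1000 = 183.2 kPa

183.2 kPa


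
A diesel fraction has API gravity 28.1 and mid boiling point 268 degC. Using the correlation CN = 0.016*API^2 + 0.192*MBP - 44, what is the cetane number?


CN = 0.016 * 28.1^2 + 0.192 * 268 - 44
CN = 12.63376 + 51.456 - 44 = 20.08976

20.08976


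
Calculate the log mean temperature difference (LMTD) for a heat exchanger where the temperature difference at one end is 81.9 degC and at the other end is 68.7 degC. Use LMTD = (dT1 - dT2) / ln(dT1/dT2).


LMTD = (dT1 - dT2) / ln(dT1/dT2)
= (81.9 - 68.7) / ln(81.9 / 68.7) = 13.2 / 0.17575 = 75.11

75.11 degC


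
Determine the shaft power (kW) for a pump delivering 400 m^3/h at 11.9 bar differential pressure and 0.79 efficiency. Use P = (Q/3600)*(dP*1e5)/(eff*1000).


Q = 400 / 3600 = 0.111111 m^3/s
P = 0.111111 * (11.9 * 1e5) / 0.79 / 1000 = 167.4

167.4 kW


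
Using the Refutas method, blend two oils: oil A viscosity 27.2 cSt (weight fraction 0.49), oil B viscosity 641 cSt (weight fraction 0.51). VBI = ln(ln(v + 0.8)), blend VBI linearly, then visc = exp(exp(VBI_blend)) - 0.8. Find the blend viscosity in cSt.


Refutas method: VBN_i = 14.534*ln(ln(visc_i + 0.8)) + 10.975, blended linearly by mass fraction; since VBN is linear in VBI_i = ln(ln(visc_i + 0.8)) and the fractions sum to 1, blend VBI directly: visc = exp(exp(VBI_blend)) - 0.8
VBI_1 = ln(ln(27.2 + 0.8)) = 1.20363
VBI_2 = ln(ln(641 + 0.8)) = 1.86629
VBI_blend = 0.49 * 1.20363 + 0.51 * 1.86629 = 1.54159
visc_blend = exp(exp(1.54159)) - 0.8 = 106.1

106.1 cSt


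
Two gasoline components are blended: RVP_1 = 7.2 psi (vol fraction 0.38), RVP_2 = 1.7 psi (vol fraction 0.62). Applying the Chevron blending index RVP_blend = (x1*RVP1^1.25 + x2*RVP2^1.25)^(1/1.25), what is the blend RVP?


Chevron index: RVP_blend = (sum xi*RVPi^1.25)^(1/1.25)
RVP^1.25 terms: 0.38 * 7.2^1.25 + 0.62 * 1.7^1.25 = 5.68529
RVP_blend = 5.68529^(1/1.25) = 4.016

4.016 psi


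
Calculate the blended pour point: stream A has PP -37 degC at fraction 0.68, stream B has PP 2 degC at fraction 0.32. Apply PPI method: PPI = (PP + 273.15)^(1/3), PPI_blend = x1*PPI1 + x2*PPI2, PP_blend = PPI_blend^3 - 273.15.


PPI_1 = (-37 + 273.15)^(1/3) = 6.181056
PPI_2 = (2 + 273.15)^(1/3) = 6.504139
PPI_blend = 0.68 * 6.181056 + 0.32 * 6.504139 = 6.284443
PP_blend = 6.284443^3 - 273.15 = 248.1992 - 273.15 = -24.95

-24.95 degC


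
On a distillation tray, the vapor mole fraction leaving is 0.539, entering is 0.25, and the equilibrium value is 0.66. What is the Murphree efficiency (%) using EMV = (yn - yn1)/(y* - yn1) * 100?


Murphree vapor efficiency: EMV = (y_n - y_(n-1)) / (y*_n - y_(n-1)) * 100
EMV = (0.539 - 0.25) / (0.66 - 0.25) * 100 = 0.289 / 0.41 * 100 = 70.49

70.49 %


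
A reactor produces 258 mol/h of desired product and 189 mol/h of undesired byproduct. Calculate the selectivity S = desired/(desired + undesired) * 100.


Selectivity = desired / (desired + undesired) * 100
Total products = 258 + 189 = 447 mol/h
S = 258 / 447 * 100
= 0.5772 * 100
= 57.72 %

57.72 %


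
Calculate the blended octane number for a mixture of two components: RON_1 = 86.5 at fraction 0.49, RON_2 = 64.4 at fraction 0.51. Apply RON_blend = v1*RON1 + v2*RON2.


Linear blending: RON_blend = sum(vi * RONi)
Contribution 1: 0.49 * 86.5 = 42.385
Contribution 2: 0.51 * 64.4 = 32.844
RON_blend = 42.385 + 32.844 = 75.229

75.229


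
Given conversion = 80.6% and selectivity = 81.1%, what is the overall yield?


Overall yield = conversion (%) * selectivity (%) / 100
Conversion = 80.6%, Selectivity = 81.1%
Y = 80.6 * 81.1 / 100
= 65.3666 %

65.3666 %


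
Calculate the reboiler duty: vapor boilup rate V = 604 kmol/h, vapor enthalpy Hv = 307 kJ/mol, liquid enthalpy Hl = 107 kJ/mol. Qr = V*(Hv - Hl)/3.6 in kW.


Qr = 604 * (307 - 107) / 3.6 = 604 * 200 / 3.6 = 33560

33560 kW


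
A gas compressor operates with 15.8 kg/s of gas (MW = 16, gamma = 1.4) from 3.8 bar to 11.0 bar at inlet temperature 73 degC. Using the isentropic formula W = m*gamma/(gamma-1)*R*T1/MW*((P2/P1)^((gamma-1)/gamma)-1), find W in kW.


Isentropic work: W = m*(gamma/(gamma-1))*(R*T1/MW)*((P2/P1)^((gamma-1)/gamma) - 1)
T1 = 73 + 273.15 = 346.15 K
Pressure ratio = 11.0 / 3.8 = 2.89474
Exponent = (1.4 - 1)/1.4 = 0.285714
(P2/P1)^exp - 1 = 2.89474^0.285714 - 1 = 0.354841
W = 15.8 * 1.4 / 0.4 * 8.314 * 346.15 / 16 * 0.354841 = 3530

3530 kW


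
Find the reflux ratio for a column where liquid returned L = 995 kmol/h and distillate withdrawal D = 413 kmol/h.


Reflux ratio definition: R = L / D (liquid returned / distillate withdrawn)
L = 995 kmol/h, D = 413 kmol/h
R = 995 / 413 = 2.409

2.409


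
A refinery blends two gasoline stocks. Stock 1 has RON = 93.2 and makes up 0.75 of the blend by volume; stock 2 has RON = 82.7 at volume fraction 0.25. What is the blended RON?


Linear blending: RON_blend = sum(vi * RONi)
Contribution 1: 0.75 * 93.2 = 69.9
Contribution 2: 0.25 * 82.7 = 20.675
RON_blend = 69.9 + 20.675 = 90.575

90.575


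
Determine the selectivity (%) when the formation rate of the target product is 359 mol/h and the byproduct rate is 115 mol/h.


Selectivity = desired / (desired + undesired) * 100
Total products = 359 + 115 = 474 mol/h
S = 359 / 474 * 100
= 0.7574 * 100
= 75.74 %

75.74 %


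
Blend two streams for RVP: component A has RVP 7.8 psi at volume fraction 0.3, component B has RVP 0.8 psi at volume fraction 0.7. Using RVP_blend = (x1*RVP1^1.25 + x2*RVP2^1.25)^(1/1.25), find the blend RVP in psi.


Chevron index: RVP_blend = (sum xi*RVPi^1.25)^(1/1.25)
RVP^1.25 terms: 0.3 * 7.8^1.25 + 0.7 * 0.8^1.25 = 4.44018
RVP_blend = 4.44018^(1/1.25) = 3.295

3.295 psi


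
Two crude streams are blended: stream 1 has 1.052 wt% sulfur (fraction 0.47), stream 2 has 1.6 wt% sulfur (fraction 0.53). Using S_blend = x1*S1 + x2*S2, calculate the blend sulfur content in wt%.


Linear sulfur blending: S_blend = x1*S1 + x2*S2
Contribution 1: 0.47 * 1.052 = 0.49444 wt%
Contribution 2: 0.53 * 1.6 = 0.848 wt%
S_blend = 0.49444 + 0.848 = 1.34244

1.34244 wt%


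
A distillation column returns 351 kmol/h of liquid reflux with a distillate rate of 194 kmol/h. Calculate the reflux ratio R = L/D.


Reflux ratio definition: R = L / D (liquid returned / distillate withdrawn)
L = 351 kmol/h, D = 194 kmol/h
R = 351 / 194 = 1.809

1.809


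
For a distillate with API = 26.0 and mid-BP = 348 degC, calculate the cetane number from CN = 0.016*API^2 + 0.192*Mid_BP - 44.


CN = 0.016 * 26.0^2 + 0.192 * 348 - 44
CN = 10.816 + 66.816 - 44 = 33.632

33.632


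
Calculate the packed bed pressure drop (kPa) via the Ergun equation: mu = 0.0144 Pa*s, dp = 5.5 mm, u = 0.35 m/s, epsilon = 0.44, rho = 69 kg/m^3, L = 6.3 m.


dp = 5.5 mm = 0.0055 m
Viscous term = 150*0.0144*0.35*(1-0.44)^2 / (0.0055^2*0.44^3) = 92005.6
Inertial term = 1.75*69*0.35^2*(1-0.44) / (0.0055*0.44^3) = 17680.3
dP/L = 92005.6 + 17680.3 = 109686 Pa/m
dP = 109686 * 6.3 / 1000 = 691.0 kPa

691.0 kPa


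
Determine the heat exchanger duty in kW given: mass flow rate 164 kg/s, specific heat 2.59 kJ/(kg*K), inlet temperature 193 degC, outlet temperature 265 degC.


Q = m_dot * cp * delta_T
delta_T = 265 - 193 = 72 K
Q = 164 * 2.59 * 72
= 424.76 * 72
= 30582.72 kW

30582.72 kW


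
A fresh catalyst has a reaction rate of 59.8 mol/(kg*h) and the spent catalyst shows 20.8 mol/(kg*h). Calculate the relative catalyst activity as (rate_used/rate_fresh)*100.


Activity (%) = (rate_used / rate_fresh) * 100
rate_used = 20.8, rate_fresh = 59.8
= (20.8 / 59.8) * 100
= 0.3478 * 100 = 34.78

34.78 %


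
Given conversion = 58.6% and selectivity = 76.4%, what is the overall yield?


Overall yield = conversion (%) * selectivity (%) / 100
Conversion = 58.6%, Selectivity = 76.4%
Y = 58.6 * 76.4 / 100
= 44.7704 %

44.7704 %


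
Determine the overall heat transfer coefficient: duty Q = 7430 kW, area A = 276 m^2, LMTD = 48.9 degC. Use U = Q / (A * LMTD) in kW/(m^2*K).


From Q = U*A*LMTD, U = Q / (A * LMTD)
U = 7430 / (276 * 48.9) = 7430 / 13496.4 = 0.5505

0.5505 kW/(m^2*K)


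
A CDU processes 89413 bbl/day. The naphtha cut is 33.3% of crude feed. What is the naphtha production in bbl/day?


Crude throughput = 89413 bbl/day
Fraction yield = 33.3%
yield = throughput * fraction / 100
yield = 89413 * 33.3 / 100 = 29774.529

29774.529 bbl/day


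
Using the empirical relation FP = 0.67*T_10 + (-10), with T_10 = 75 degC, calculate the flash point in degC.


FP = 0.67 * 75 + (-10) = 40.25

40.25 degC


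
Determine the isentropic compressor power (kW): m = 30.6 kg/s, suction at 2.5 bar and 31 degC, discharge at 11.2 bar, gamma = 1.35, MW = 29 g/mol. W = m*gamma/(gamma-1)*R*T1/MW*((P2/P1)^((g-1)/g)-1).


Isentropic work: W = m*(gamma/(gamma-1))*(R*T1/MW)*((P2/P1)^((gamma-1)/gamma) - 1)
T1 = 31 + 273.15 = 304.15 K
Pressure ratio = 11.2 / 2.5 = 4.48
Exponent = (1.35 - 1)/1.35 = 0.259259
(P2/P1)^exp - 1 = 4.48^0.259259 - 1 = 0.475196
W = 30.6 * 1.35 / 0.35 * 8.314 * 304.15 / 29 * 0.475196 = 4891

4891 kW


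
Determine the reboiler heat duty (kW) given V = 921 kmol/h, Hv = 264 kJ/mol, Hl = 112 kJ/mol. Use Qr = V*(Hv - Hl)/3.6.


Qr = 921 * (264 - 112) / 3.6 = 921 * 152 / 3.6 = 38890

38890 kW


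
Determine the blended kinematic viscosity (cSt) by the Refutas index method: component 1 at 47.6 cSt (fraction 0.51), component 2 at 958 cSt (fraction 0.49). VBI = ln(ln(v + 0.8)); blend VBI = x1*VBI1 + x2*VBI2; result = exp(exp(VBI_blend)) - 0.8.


Refutas method: VBN_i = 14.534*ln(ln(visc_i + 0.8)) + 10.975, blended linearly by mass fraction; since VBN is linear in VBI_i = ln(ln(visc_i + 0.8)) and the fractions sum to 1, blend VBI directly: visc = exp(exp(VBI_blend)) - 0.8
VBI_1 = ln(ln(47.6 + 0.8)) = 1.35571
VBI_2 = ln(ln(958 + 0.8)) = 1.92654
VBI_blend = 0.51 * 1.35571 + 0.49 * 1.92654 = 1.63542
visc_blend = exp(exp(1.63542)) - 0.8 = 168.5

168.5 cSt


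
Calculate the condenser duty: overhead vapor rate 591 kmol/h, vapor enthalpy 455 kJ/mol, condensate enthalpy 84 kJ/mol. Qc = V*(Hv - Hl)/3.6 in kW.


Qc = 591 * (455 - 84) / 3.6 = 591 * 371 / 3.6 = 60910

60910 kW


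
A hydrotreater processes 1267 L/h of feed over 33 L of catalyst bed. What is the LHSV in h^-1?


LHSV = volumetric feed rate / catalyst volume
= 1267 L/h / 33 L
= 38.39 h^-1

38.39 h^-1


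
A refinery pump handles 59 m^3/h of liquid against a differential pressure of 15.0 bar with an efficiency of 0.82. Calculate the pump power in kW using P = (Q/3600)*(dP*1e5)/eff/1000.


Q = 59 / 3600 = 0.0163889 m^3/s
P = 0.0163889 * (15.0 * 1e5) / 0.82 / 1000 = 29.98

29.98 kW


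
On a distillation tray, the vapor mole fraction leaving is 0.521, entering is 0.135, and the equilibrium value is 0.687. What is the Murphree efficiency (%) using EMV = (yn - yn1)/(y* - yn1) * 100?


Murphree vapor efficiency: EMV = (y_n - y_(n-1)) / (y*_n - y_(n-1)) * 100
EMV = (0.521 - 0.135) / (0.687 - 0.135) * 100 = 0.386 / 0.552 * 100 = 69.93

69.93 %


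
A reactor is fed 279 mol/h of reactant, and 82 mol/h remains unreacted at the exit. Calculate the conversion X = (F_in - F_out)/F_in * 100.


X = (F_in - F_out) / F_in * 100
Moles reacted = 279 - 82 = 197
X = 197 / 279 * 100
= 0.7061 * 100
= 70.61 %

70.61 %


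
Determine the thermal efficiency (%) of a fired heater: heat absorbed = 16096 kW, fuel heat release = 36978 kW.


Furnace efficiency = Q_absorbed / Q_fuel * 100
= 16096 / 36978 * 100 = 43.53

43.53 %


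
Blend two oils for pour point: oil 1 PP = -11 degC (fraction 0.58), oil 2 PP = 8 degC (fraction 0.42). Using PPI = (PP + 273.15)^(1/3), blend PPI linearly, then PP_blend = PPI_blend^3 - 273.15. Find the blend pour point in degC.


PPI_1 = (-11 + 273.15)^(1/3) = 6.400049
PPI_2 = (8 + 273.15)^(1/3) = 6.551077
PPI_blend = 0.58 * 6.400049 + 0.42 * 6.551077 = 6.463481
PP_blend = 6.463481^3 - 273.15 = 270.0222 - 273.15 = -3.13

-3.13 degC


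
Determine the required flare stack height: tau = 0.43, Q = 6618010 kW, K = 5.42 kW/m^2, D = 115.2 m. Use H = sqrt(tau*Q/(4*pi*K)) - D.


tau*Q/(4*pi*K) = 0.43 * 6618010 / (4 * pi * 5.42) = 41781.8
sqrt(41781.8) = 204.406
H = 204.406 - 115.2 = 89.21

89.21 m


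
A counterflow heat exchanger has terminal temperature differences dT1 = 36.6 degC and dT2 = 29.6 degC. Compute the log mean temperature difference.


LMTD = (dT1 - dT2) / ln(dT1/dT2)
= (36.6 - 29.6) / ln(36.6 / 29.6) = 7 / 0.212274 = 32.98

32.98 degC


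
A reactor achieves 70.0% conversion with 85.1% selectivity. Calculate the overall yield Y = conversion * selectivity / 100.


Overall yield = conversion (%) * selectivity (%) / 100
Conversion = 70.0%, Selectivity = 85.1%
Y = 70.0 * 85.1 / 100
= 59.57 %

59.57 %


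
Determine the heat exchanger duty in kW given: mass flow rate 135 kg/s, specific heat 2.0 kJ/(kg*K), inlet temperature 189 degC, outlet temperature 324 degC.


Q = m_dot * cp * delta_T
delta_T = 324 - 189 = 135 K
Q = 135 * 2.0 * 135
= 270 * 135
= 36450 kW

36450 kW


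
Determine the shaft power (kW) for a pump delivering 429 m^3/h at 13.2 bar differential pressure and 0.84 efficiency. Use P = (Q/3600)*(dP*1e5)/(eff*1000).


Q = 429 / 3600 = 0.119167 m^3/s
P = 0.119167 * (13.2 * 1e5) / 0.84 / 1000 = 187.3

187.3 kW


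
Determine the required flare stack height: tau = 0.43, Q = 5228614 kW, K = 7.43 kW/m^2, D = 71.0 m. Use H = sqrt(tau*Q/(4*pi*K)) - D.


tau*Q/(4*pi*K) = 0.43 * 5228614 / (4 * pi * 7.43) = 24080
sqrt(24080) = 155.177
H = 155.177 - 71.0 = 84.18

84.18 m


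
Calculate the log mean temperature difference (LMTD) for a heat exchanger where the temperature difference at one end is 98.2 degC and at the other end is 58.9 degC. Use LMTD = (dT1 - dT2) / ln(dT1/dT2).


LMTD = (dT1 - dT2) / ln(dT1/dT2)
= (98.2 - 58.9) / ln(98.2 / 58.9) = 39.3 / 0.511165 = 76.88

76.88 degC


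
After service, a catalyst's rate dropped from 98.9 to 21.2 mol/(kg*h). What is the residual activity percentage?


Activity (%) = (rate_used / rate_fresh) * 100
rate_used = 21.2, rate_fresh = 98.9
= (21.2 / 98.9) * 100
= 0.2144 * 100 = 21.44

21.44 %


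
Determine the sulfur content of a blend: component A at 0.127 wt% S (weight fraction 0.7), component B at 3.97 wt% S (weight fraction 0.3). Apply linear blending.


Linear sulfur blending: S_blend = x1*S1 + x2*S2
Contribution 1: 0.7 * 0.127 = 0.0889 wt%
Contribution 2: 0.3 * 3.97 = 1.191 wt%
S_blend = 0.0889 + 1.191 = 1.2799

1.2799 wt%


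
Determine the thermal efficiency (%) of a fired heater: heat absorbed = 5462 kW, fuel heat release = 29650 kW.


Furnace efficiency = Q_absorbed / Q_fuel * 100
= 5462 / 29650 * 100 = 18.42

18.42 %


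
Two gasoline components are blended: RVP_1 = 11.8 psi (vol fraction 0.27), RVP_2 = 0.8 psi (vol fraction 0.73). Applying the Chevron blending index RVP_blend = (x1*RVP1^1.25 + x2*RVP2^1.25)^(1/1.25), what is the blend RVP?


Chevron index: RVP_blend = (sum xi*RVPi^1.25)^(1/1.25)
RVP^1.25 terms: 0.27 * 11.8^1.25 + 0.73 * 0.8^1.25 = 6.45726
RVP_blend = 6.45726^(1/1.25) = 4.447

4.447 psi


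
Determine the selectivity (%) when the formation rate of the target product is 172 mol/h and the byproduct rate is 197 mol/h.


Selectivity = desired / (desired + undesired) * 100
Total products = 172 + 197 = 369 mol/h
S = 172 / 369 * 100
= 0.4661 * 100
= 46.61 %

46.61 %


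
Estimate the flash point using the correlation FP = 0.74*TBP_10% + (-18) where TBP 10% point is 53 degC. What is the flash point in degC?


FP = 0.74 * 53 + (-18) = 21.22

21.22 degC
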